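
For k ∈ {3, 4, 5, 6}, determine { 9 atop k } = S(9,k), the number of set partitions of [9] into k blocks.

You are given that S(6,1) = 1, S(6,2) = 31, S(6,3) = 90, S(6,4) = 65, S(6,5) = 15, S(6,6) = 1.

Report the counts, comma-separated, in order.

i=7: T(7,1)=0+1·1=1 | T(7,2)=1+2·31=63 | T(7,3)=31+3·90=301 | T(7,4)=90+4·65=350 | T(7,5)=65+5·15=140 | T(7,6)=15+6·1=21
i=8: T(8,2)=1+2·63=127 | T(8,3)=63+3·301=966 | T(8,4)=301+4·350=1701 | T(8,5)=350+5·140=1050 | T(8,6)=140+6·21=266
i=9: T(9,3)=127+3·966=3025 | T(9,4)=966+4·1701=7770 | T(9,5)=1701+5·1050=6951 | T(9,6)=1050+6·266=2646
Read S(9,3) = 3025, S(9,4) = 7770, S(9,5) = 6951, S(9,6) = 2646.

3025, 7770, 6951, 2646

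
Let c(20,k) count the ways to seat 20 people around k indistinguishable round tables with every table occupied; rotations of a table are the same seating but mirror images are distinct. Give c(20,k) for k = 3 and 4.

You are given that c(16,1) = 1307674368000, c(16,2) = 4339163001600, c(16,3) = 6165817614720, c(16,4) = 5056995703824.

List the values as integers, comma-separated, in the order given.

@17  (17,1):1307674368000·16+0→20922789888000, (17,2):4339163001600·16+1307674368000→70734282393600, (17,3):6165817614720·16+4339163001600→102992244837120, (17,4):5056995703824·16+6165817614720→87077748875904
@18  (18,1):20922789888000·17+0→355687428096000, (18,2):70734282393600·17+20922789888000→1223405590579200, (18,3):102992244837120·17+70734282393600→1821602444624640, (18,4):87077748875904·17+102992244837120→1583313975727488
@19  (19,2):1223405590579200·18+355687428096000→22376988058521600, (19,3):1821602444624640·18+1223405590579200→34012249593822720, (19,4):1583313975727488·18+1821602444624640→30321254007719424
@20  (20,3):34012249593822720·19+22376988058521600→668609730341153280, (20,4):30321254007719424·19+34012249593822720→610116075740491776
Read c(20,3) = 668609730341153280, c(20,4) = 610116075740491776.

668609730341153280, 610116075740491776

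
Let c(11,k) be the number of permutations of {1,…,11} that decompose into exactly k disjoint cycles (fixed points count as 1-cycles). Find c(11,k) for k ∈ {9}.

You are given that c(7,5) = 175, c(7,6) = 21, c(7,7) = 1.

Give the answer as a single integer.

1320

@8  (8,6):21·7+175→322, (8,7):1·7+21→28, (8,8):0·7+1→1
@9  (9,7):28·8+322→546, (9,8):1·8+28→36, (9,9):0·8+1→1
@10  (10,8):36·9+546→870, (10,9):1·9+36→45
@11  (11,9):45·10+870→1320
Read c(11,9) = 1320.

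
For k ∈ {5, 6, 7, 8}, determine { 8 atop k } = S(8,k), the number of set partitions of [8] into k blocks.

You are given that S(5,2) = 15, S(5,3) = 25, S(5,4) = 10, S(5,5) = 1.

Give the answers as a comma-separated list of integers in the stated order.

1050, 266, 28, 1

r6: T_6,3=3×25+15=90; T_6,4=4×10+25=65; T_6,5=5×1+10=15; T_6,6=6×0+1=1
r7: T_7,4=4×65+90=350; T_7,5=5×15+65=140; T_7,6=6×1+15=21; T_7,7=7×0+1=1
r8: T_8,5=5×140+350=1050; T_8,6=6×21+140=266; T_8,7=7×1+21=28; T_8,8=8×0+1=1
Read S(8,5) = 1050, S(8,6) = 266, S(8,7) = 28, S(8,8) = 1.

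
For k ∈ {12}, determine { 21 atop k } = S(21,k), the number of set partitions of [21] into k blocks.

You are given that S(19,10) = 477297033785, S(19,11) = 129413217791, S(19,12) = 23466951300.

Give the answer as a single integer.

6833042030178

[20] T[20,11]:11*129413217791+477297033785=1900842429486 · T[20,12]:12*23466951300+129413217791=411016633391
[21] T[21,12]:12*411016633391+1900842429486=6833042030178
Read S(21,12) = 6833042030178.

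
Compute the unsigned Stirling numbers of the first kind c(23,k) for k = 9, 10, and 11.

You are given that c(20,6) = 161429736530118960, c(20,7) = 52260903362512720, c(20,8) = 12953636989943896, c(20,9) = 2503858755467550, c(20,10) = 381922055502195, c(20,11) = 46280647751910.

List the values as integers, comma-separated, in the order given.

43714229649594412832, 7707401101297361068, 1103230881185949736

row 21: T[21][7]=20·52260903362512720+161429736530118960=1206647803780373360  T[21][8]=20·12953636989943896+52260903362512720=311333643161390640  T[21][9]=20·2503858755467550+12953636989943896=63030812099294896  T[21][10]=20·381922055502195+2503858755467550=10142299865511450  T[21][11]=20·46280647751910+381922055502195=1307535010540395
row 22: T[22][8]=21·311333643161390640+1206647803780373360=7744654310169576800  T[22][9]=21·63030812099294896+311333643161390640=1634980697246583456  T[22][10]=21·10142299865511450+63030812099294896=276019109275035346  T[22][11]=21·1307535010540395+10142299865511450=37600535086859745
row 23: T[23][9]=22·1634980697246583456+7744654310169576800=43714229649594412832  T[23][10]=22·276019109275035346+1634980697246583456=7707401101297361068  T[23][11]=22·37600535086859745+276019109275035346=1103230881185949736
Read c(23,9) = 43714229649594412832, c(23,10) = 7707401101297361068, c(23,11) = 1103230881185949736.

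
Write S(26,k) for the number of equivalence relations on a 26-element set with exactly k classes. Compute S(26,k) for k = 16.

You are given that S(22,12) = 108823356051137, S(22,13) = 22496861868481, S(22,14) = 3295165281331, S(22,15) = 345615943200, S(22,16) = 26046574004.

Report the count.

@23  (23,13):22496861868481·13+108823356051137→401282560341390, (23,14):3295165281331·14+22496861868481→68629175807115, (23,15):345615943200·15+3295165281331→8479404429331, (23,16):26046574004·16+345615943200→762361127264
@24  (24,14):68629175807115·14+401282560341390→1362091021641000, (24,15):8479404429331·15+68629175807115→195820242247080, (24,16):762361127264·16+8479404429331→20677182465555
@25  (25,15):195820242247080·15+1362091021641000→4299394655347200, (25,16):20677182465555·16+195820242247080→526655161695960
@26  (26,16):526655161695960·16+4299394655347200→12725877242482560
Read S(26,16) = 12725877242482560.

12725877242482560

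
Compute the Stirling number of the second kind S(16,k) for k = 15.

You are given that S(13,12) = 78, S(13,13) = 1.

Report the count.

row 14: T[14][13]=13·1+78=91  T[14][14]=14·0+1=1
row 15: T[15][14]=14·1+91=105  T[15][15]=15·0+1=1
row 16: T[16][15]=15·1+105=120
Read S(16,15) = 120.

120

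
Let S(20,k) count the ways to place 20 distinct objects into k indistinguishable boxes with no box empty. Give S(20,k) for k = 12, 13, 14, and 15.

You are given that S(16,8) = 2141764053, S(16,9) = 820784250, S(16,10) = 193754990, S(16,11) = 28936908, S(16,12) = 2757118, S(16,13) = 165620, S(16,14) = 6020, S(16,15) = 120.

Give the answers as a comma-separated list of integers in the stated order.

411016633391, 61068660380, 6302524580, 452329200

i=17: T(17,9)=2141764053+9·820784250=9528822303 | T(17,10)=820784250+10·193754990=2758334150 | T(17,11)=193754990+11·28936908=512060978 | T(17,12)=28936908+12·2757118=62022324 | T(17,13)=2757118+13·165620=4910178 | T(17,14)=165620+14·6020=249900 | T(17,15)=6020+15·120=7820
i=18: T(18,10)=9528822303+10·2758334150=37112163803 | T(18,11)=2758334150+11·512060978=8391004908 | T(18,12)=512060978+12·62022324=1256328866 | T(18,13)=62022324+13·4910178=125854638 | T(18,14)=4910178+14·249900=8408778 | T(18,15)=249900+15·7820=367200
i=19: T(19,11)=37112163803+11·8391004908=129413217791 | T(19,12)=8391004908+12·1256328866=23466951300 | T(19,13)=1256328866+13·125854638=2892439160 | T(19,14)=125854638+14·8408778=243577530 | T(19,15)=8408778+15·367200=13916778
i=20: T(20,12)=129413217791+12·23466951300=411016633391 | T(20,13)=23466951300+13·2892439160=61068660380 | T(20,14)=2892439160+14·243577530=6302524580 | T(20,15)=243577530+15·13916778=452329200
Read S(20,12) = 411016633391, S(20,13) = 61068660380, S(20,14) = 6302524580, S(20,15) = 452329200.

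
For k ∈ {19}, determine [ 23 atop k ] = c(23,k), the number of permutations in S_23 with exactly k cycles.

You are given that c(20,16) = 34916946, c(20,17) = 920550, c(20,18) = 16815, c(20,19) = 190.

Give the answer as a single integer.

@21  (21,17):920550·20+34916946→53327946, (21,18):16815·20+920550→1256850, (21,19):190·20+16815→20615
@22  (22,18):1256850·21+53327946→79721796, (22,19):20615·21+1256850→1689765
@23  (23,19):1689765·22+79721796→116896626
Read c(23,19) = 116896626.

116896626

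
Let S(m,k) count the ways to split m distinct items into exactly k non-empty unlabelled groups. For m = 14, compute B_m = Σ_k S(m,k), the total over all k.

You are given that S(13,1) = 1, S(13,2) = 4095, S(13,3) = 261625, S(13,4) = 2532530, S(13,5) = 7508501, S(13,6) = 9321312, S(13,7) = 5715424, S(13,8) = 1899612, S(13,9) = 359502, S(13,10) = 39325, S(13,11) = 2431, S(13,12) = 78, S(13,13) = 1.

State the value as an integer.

190899322

@14  (14,1):1·1+0→1, (14,2):4095·2+1→8191, (14,3):261625·3+4095→788970, (14,4):2532530·4+261625→10391745, (14,5):7508501·5+2532530→40075035, (14,6):9321312·6+7508501→63436373, (14,7):5715424·7+9321312→49329280, (14,8):1899612·8+5715424→20912320, (14,9):359502·9+1899612→5135130, (14,10):39325·10+359502→752752, (14,11):2431·11+39325→66066, (14,12):78·12+2431→3367, (14,13):1·13+78→91, (14,14):0·14+1→1
B_14 = ΣS(14,k) = 1+8191+788970+10391745+40075035+63436373+49329280+20912320+5135130+752752+66066+3367+91+1 = 190899322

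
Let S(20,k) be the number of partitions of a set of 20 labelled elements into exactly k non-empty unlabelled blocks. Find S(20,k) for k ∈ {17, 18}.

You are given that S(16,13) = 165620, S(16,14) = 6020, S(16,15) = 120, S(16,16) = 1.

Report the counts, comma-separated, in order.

741285, 15675

row 17: T[17][14]=14·6020+165620=249900  T[17][15]=15·120+6020=7820  T[17][16]=16·1+120=136  T[17][17]=17·0+1=1
row 18: T[18][15]=15·7820+249900=367200  T[18][16]=16·136+7820=9996  T[18][17]=17·1+136=153  T[18][18]=18·0+1=1
row 19: T[19][16]=16·9996+367200=527136  T[19][17]=17·153+9996=12597  T[19][18]=18·1+153=171
row 20: T[20][17]=17·12597+527136=741285  T[20][18]=18·171+12597=15675
Read S(20,17) = 741285, S(20,18) = 15675.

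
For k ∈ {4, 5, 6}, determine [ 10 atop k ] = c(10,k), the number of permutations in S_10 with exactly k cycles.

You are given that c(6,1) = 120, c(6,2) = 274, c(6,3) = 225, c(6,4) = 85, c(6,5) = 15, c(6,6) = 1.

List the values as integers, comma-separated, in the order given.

723680, 269325, 63273

row 7: T[7][1]=6·120+0=720  T[7][2]=6·274+120=1764  T[7][3]=6·225+274=1624  T[7][4]=6·85+225=735  T[7][5]=6·15+85=175  T[7][6]=6·1+15=21
row 8: T[8][2]=7·1764+720=13068  T[8][3]=7·1624+1764=13132  T[8][4]=7·735+1624=6769  T[8][5]=7·175+735=1960  T[8][6]=7·21+175=322
row 9: T[9][3]=8·13132+13068=118124  T[9][4]=8·6769+13132=67284  T[9][5]=8·1960+6769=22449  T[9][6]=8·322+1960=4536
row 10: T[10][4]=9·67284+118124=723680  T[10][5]=9·22449+67284=269325  T[10][6]=9·4536+22449=63273
Read c(10,4) = 723680, c(10,5) = 269325, c(10,6) = 63273.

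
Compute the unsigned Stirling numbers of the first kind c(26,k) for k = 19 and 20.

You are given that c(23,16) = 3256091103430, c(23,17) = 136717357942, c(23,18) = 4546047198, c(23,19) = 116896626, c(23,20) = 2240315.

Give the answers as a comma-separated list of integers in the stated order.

[24] T[24,17]:23*136717357942+3256091103430=6400590336096 · T[24,18]:23*4546047198+136717357942=241276443496 · T[24,19]:23*116896626+4546047198=7234669596 · T[24,20]:23*2240315+116896626=168423871
[25] T[25,18]:24*241276443496+6400590336096=12191224980000 · T[25,19]:24*7234669596+241276443496=414908513800 · T[25,20]:24*168423871+7234669596=11276842500
[26] T[26,19]:25*414908513800+12191224980000=22563937825000 · T[26,20]:25*11276842500+414908513800=696829576300
Read c(26,19) = 22563937825000, c(26,20) = 696829576300.

22563937825000, 696829576300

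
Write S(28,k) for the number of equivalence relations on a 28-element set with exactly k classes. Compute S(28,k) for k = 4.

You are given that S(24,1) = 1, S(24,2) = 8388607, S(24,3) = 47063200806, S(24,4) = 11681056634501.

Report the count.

r25: T_25,1=1×1+0=1; T_25,2=2×8388607+1=16777215; T_25,3=3×47063200806+8388607=141197991025; T_25,4=4×11681056634501+47063200806=46771289738810
r26: T_26,2=2×16777215+1=33554431; T_26,3=3×141197991025+16777215=423610750290; T_26,4=4×46771289738810+141197991025=187226356946265
r27: T_27,3=3×423610750290+33554431=1270865805301; T_27,4=4×187226356946265+423610750290=749329038535350
r28: T_28,4=4×749329038535350+1270865805301=2998587019946701
Read S(28,4) = 2998587019946701.

2998587019946701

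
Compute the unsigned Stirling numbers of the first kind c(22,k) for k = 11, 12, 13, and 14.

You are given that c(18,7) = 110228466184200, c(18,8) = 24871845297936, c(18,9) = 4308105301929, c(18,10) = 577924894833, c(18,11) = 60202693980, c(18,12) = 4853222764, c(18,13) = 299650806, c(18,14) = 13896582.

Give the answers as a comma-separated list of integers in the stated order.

r19: T_19,8=18×24871845297936+110228466184200=557921681547048; T_19,9=18×4308105301929+24871845297936=102417740732658; T_19,10=18×577924894833+4308105301929=14710753408923; T_19,11=18×60202693980+577924894833=1661573386473; T_19,12=18×4853222764+60202693980=147560703732; T_19,13=18×299650806+4853222764=10246937272; T_19,14=18×13896582+299650806=549789282
r20: T_20,9=19×102417740732658+557921681547048=2503858755467550; T_20,10=19×14710753408923+102417740732658=381922055502195; T_20,11=19×1661573386473+14710753408923=46280647751910; T_20,12=19×147560703732+1661573386473=4465226757381; T_20,13=19×10246937272+147560703732=342252511900; T_20,14=19×549789282+10246937272=20692933630
r21: T_21,10=20×381922055502195+2503858755467550=10142299865511450; T_21,11=20×46280647751910+381922055502195=1307535010540395; T_21,12=20×4465226757381+46280647751910=135585182899530; T_21,13=20×342252511900+4465226757381=11310276995381; T_21,14=20×20692933630+342252511900=756111184500
r22: T_22,11=21×1307535010540395+10142299865511450=37600535086859745; T_22,12=21×135585182899530+1307535010540395=4154823851430525; T_22,13=21×11310276995381+135585182899530=373100999802531; T_22,14=21×756111184500+11310276995381=27188611869881
Read c(22,11) = 37600535086859745, c(22,12) = 4154823851430525, c(22,13) = 373100999802531, c(22,14) = 27188611869881.

37600535086859745, 4154823851430525, 373100999802531, 27188611869881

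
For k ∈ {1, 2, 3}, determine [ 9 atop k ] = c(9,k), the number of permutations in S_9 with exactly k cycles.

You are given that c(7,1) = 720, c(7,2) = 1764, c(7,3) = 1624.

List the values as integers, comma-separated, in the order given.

i=8: T(8,1)=0+7·720=5040 | T(8,2)=720+7·1764=13068 | T(8,3)=1764+7·1624=13132
i=9: T(9,1)=0+8·5040=40320 | T(9,2)=5040+8·13068=109584 | T(9,3)=13068+8·13132=118124
Read c(9,1) = 40320, c(9,2) = 109584, c(9,3) = 118124.

40320, 109584, 118124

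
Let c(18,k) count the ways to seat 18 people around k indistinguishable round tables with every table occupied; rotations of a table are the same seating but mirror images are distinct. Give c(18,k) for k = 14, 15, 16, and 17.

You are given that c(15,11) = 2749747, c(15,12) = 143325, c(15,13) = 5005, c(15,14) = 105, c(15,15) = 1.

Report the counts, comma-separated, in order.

13896582, 468180, 10812, 153

i=16: T(16,12)=2749747+15·143325=4899622 | T(16,13)=143325+15·5005=218400 | T(16,14)=5005+15·105=6580 | T(16,15)=105+15·1=120 | T(16,16)=1+15·0=1
i=17: T(17,13)=4899622+16·218400=8394022 | T(17,14)=218400+16·6580=323680 | T(17,15)=6580+16·120=8500 | T(17,16)=120+16·1=136 | T(17,17)=1+16·0=1
i=18: T(18,14)=8394022+17·323680=13896582 | T(18,15)=323680+17·8500=468180 | T(18,16)=8500+17·136=10812 | T(18,17)=136+17·1=153
Read c(18,14) = 13896582, c(18,15) = 468180, c(18,16) = 10812, c(18,17) = 153.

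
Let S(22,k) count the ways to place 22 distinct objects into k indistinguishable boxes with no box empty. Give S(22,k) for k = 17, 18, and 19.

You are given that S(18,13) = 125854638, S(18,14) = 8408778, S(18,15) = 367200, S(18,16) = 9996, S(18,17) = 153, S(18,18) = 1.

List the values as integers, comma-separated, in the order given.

1404142047, 53374629, 1389850

r19: T_19,14=14×8408778+125854638=243577530; T_19,15=15×367200+8408778=13916778; T_19,16=16×9996+367200=527136; T_19,17=17×153+9996=12597; T_19,18=18×1+153=171; T_19,19=19×0+1=1
r20: T_20,15=15×13916778+243577530=452329200; T_20,16=16×527136+13916778=22350954; T_20,17=17×12597+527136=741285; T_20,18=18×171+12597=15675; T_20,19=19×1+171=190
r21: T_21,16=16×22350954+452329200=809944464; T_21,17=17×741285+22350954=34952799; T_21,18=18×15675+741285=1023435; T_21,19=19×190+15675=19285
r22: T_22,17=17×34952799+809944464=1404142047; T_22,18=18×1023435+34952799=53374629; T_22,19=19×19285+1023435=1389850
Read S(22,17) = 1404142047, S(22,18) = 53374629, S(22,19) = 1389850.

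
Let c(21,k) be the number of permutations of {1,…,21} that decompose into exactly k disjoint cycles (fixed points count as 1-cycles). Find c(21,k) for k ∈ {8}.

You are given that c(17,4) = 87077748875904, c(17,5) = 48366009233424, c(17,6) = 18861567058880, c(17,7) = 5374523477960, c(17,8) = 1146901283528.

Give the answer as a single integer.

311333643161390640

i=18: T(18,5)=87077748875904+17·48366009233424=909299905844112 | T(18,6)=48366009233424+17·18861567058880=369012649234384 | T(18,7)=18861567058880+17·5374523477960=110228466184200 | T(18,8)=5374523477960+17·1146901283528=24871845297936
i=19: T(19,6)=909299905844112+18·369012649234384=7551527592063024 | T(19,7)=369012649234384+18·110228466184200=2353125040549984 | T(19,8)=110228466184200+18·24871845297936=557921681547048
i=20: T(20,7)=7551527592063024+19·2353125040549984=52260903362512720 | T(20,8)=2353125040549984+19·557921681547048=12953636989943896
i=21: T(21,8)=52260903362512720+20·12953636989943896=311333643161390640
Read c(21,8) = 311333643161390640.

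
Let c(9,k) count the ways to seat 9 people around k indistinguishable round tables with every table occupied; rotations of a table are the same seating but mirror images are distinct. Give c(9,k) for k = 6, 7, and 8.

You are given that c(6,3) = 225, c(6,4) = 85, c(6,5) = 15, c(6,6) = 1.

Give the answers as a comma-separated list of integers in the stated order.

4536, 546, 36

r7: T_7,4=6×85+225=735; T_7,5=6×15+85=175; T_7,6=6×1+15=21; T_7,7=6×0+1=1
r8: T_8,5=7×175+735=1960; T_8,6=7×21+175=322; T_8,7=7×1+21=28; T_8,8=7×0+1=1
r9: T_9,6=8×322+1960=4536; T_9,7=8×28+322=546; T_9,8=8×1+28=36
Read c(9,6) = 4536, c(9,7) = 546, c(9,8) = 36.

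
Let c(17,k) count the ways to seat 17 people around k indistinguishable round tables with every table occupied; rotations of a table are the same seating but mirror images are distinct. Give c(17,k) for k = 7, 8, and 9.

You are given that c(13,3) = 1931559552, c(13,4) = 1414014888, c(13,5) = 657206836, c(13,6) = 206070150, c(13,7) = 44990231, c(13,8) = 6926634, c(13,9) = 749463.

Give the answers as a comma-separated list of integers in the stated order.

[14] T[14,4]:13*1414014888+1931559552=20313753096 · T[14,5]:13*657206836+1414014888=9957703756 · T[14,6]:13*206070150+657206836=3336118786 · T[14,7]:13*44990231+206070150=790943153 · T[14,8]:13*6926634+44990231=135036473 · T[14,9]:13*749463+6926634=16669653
[15] T[15,5]:14*9957703756+20313753096=159721605680 · T[15,6]:14*3336118786+9957703756=56663366760 · T[15,7]:14*790943153+3336118786=14409322928 · T[15,8]:14*135036473+790943153=2681453775 · T[15,9]:14*16669653+135036473=368411615
[16] T[16,6]:15*56663366760+159721605680=1009672107080 · T[16,7]:15*14409322928+56663366760=272803210680 · T[16,8]:15*2681453775+14409322928=54631129553 · T[16,9]:15*368411615+2681453775=8207628000
[17] T[17,7]:16*272803210680+1009672107080=5374523477960 · T[17,8]:16*54631129553+272803210680=1146901283528 · T[17,9]:16*8207628000+54631129553=185953177553
Read c(17,7) = 5374523477960, c(17,8) = 1146901283528, c(17,9) = 185953177553.

5374523477960, 1146901283528, 185953177553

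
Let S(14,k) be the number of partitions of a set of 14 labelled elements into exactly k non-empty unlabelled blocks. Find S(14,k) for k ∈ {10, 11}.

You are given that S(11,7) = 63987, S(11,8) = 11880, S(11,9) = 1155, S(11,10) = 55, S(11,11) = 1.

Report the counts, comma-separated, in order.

r12: T_12,8=8×11880+63987=159027; T_12,9=9×1155+11880=22275; T_12,10=10×55+1155=1705; T_12,11=11×1+55=66
r13: T_13,9=9×22275+159027=359502; T_13,10=10×1705+22275=39325; T_13,11=11×66+1705=2431
r14: T_14,10=10×39325+359502=752752; T_14,11=11×2431+39325=66066
Read S(14,10) = 752752, S(14,11) = 66066.

752752, 66066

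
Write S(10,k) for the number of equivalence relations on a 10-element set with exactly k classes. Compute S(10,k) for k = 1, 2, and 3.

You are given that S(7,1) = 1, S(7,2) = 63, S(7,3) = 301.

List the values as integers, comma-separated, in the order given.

1, 511, 9330

r8: T_8,1=1×1+0=1; T_8,2=2×63+1=127; T_8,3=3×301+63=966
r9: T_9,1=1×1+0=1; T_9,2=2×127+1=255; T_9,3=3×966+127=3025
r10: T_10,1=1×1+0=1; T_10,2=2×255+1=511; T_10,3=3×3025+255=9330
Read S(10,1) = 1, S(10,2) = 511, S(10,3) = 9330.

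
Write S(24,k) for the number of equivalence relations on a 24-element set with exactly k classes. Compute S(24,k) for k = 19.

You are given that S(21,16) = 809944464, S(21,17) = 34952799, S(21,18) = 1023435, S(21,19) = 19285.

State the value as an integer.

r22: T_22,17=17×34952799+809944464=1404142047; T_22,18=18×1023435+34952799=53374629; T_22,19=19×19285+1023435=1389850
r23: T_23,18=18×53374629+1404142047=2364885369; T_23,19=19×1389850+53374629=79781779
r24: T_24,19=19×79781779+2364885369=3880739170
Read S(24,19) = 3880739170.

3880739170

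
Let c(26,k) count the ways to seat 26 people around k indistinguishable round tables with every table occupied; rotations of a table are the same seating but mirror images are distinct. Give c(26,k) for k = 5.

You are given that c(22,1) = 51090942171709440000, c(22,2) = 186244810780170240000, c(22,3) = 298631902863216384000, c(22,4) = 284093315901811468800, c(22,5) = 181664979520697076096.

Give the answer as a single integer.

70874145319837672677196800

r23: T_23,2=22×186244810780170240000+51090942171709440000=4148476779335454720000; T_23,3=22×298631902863216384000+186244810780170240000=6756146673770930688000; T_23,4=22×284093315901811468800+298631902863216384000=6548684852703068697600; T_23,5=22×181664979520697076096+284093315901811468800=4280722865357147142912
r24: T_24,3=23×6756146673770930688000+4148476779335454720000=159539850276066860544000; T_24,4=23×6548684852703068697600+6756146673770930688000=157375898285941510732800; T_24,5=23×4280722865357147142912+6548684852703068697600=105005310755917452984576
r25: T_25,4=24×157375898285941510732800+159539850276066860544000=3936561409138663118131200; T_25,5=24×105005310755917452984576+157375898285941510732800=2677503356427960382362624
r26: T_26,5=25×2677503356427960382362624+3936561409138663118131200=70874145319837672677196800
Read c(26,5) = 70874145319837672677196800.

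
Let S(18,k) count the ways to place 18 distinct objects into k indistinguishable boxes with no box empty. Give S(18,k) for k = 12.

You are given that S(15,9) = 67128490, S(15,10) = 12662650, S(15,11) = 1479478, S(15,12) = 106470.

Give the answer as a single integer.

@16  (16,10):12662650·10+67128490→193754990, (16,11):1479478·11+12662650→28936908, (16,12):106470·12+1479478→2757118
@17  (17,11):28936908·11+193754990→512060978, (17,12):2757118·12+28936908→62022324
@18  (18,12):62022324·12+512060978→1256328866
Read S(18,12) = 1256328866.

1256328866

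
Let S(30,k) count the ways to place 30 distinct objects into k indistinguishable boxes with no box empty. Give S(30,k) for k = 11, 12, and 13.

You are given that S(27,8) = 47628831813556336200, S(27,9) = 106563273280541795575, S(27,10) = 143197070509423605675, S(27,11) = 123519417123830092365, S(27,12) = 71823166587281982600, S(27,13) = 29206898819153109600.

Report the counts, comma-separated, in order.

215047101560666876619690, 177979707061075333384555, 102442517922081938561415

row 28: T[28][9]=9·106563273280541795575+47628831813556336200=1006698291338432496375  T[28][10]=10·143197070509423605675+106563273280541795575=1538533978374777852325  T[28][11]=11·123519417123830092365+143197070509423605675=1501910658871554621690  T[28][12]=12·71823166587281982600+123519417123830092365=985397416171213883565  T[28][13]=13·29206898819153109600+71823166587281982600=451512851236272407400
row 29: T[29][10]=10·1538533978374777852325+1006698291338432496375=16392038075086211019625  T[29][11]=11·1501910658871554621690+1538533978374777852325=18059551225961878690915  T[29][12]=12·985397416171213883565+1501910658871554621690=13326679652926121224470  T[29][13]=13·451512851236272407400+985397416171213883565=6855064482242755179765
row 30: T[30][11]=11·18059551225961878690915+16392038075086211019625=215047101560666876619690  T[30][12]=12·13326679652926121224470+18059551225961878690915=177979707061075333384555  T[30][13]=13·6855064482242755179765+13326679652926121224470=102442517922081938561415
Read S(30,11) = 215047101560666876619690, S(30,12) = 177979707061075333384555, S(30,13) = 102442517922081938561415.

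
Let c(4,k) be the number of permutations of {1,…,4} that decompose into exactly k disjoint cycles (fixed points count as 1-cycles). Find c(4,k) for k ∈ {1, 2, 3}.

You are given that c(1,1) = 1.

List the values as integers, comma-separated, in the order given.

6, 11, 6

r2: T_2,1=1×1+0=1; T_2,2=1×0+1=1
r3: T_3,1=2×1+0=2; T_3,2=2×1+1=3; T_3,3=2×0+1=1
r4: T_4,1=3×2+0=6; T_4,2=3×3+2=11; T_4,3=3×1+3=6
Read c(4,1) = 6, c(4,2) = 11, c(4,3) = 6.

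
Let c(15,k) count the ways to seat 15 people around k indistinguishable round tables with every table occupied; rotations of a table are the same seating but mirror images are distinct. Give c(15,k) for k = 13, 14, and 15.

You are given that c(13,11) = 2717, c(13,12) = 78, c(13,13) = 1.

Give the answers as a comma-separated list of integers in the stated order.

5005, 105, 1

row 14: T[14][12]=13·78+2717=3731  T[14][13]=13·1+78=91  T[14][14]=13·0+1=1
row 15: T[15][13]=14·91+3731=5005  T[15][14]=14·1+91=105  T[15][15]=14·0+1=1
Read c(15,13) = 5005, c(15,14) = 105, c(15,15) = 1.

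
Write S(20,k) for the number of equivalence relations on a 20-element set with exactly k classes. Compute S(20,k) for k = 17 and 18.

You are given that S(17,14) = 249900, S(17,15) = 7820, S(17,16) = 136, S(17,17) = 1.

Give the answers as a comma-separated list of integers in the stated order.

@18  (18,15):7820·15+249900→367200, (18,16):136·16+7820→9996, (18,17):1·17+136→153, (18,18):0·18+1→1
@19  (19,16):9996·16+367200→527136, (19,17):153·17+9996→12597, (19,18):1·18+153→171
@20  (20,17):12597·17+527136→741285, (20,18):171·18+12597→15675
Read S(20,17) = 741285, S(20,18) = 15675.

741285, 15675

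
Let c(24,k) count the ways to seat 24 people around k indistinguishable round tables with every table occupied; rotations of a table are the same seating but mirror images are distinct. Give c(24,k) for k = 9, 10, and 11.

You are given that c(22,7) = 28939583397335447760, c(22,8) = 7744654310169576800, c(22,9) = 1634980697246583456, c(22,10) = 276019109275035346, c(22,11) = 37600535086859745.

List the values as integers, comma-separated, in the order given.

@23  (23,8):7744654310169576800·22+28939583397335447760→199321978221066137360, (23,9):1634980697246583456·22+7744654310169576800→43714229649594412832, (23,10):276019109275035346·22+1634980697246583456→7707401101297361068, (23,11):37600535086859745·22+276019109275035346→1103230881185949736
@24  (24,9):43714229649594412832·23+199321978221066137360→1204749260161737632496, (24,10):7707401101297361068·23+43714229649594412832→220984454979433717396, (24,11):1103230881185949736·23+7707401101297361068→33081711368574204996
Read c(24,9) = 1204749260161737632496, c(24,10) = 220984454979433717396, c(24,11) = 33081711368574204996.

1204749260161737632496, 220984454979433717396, 33081711368574204996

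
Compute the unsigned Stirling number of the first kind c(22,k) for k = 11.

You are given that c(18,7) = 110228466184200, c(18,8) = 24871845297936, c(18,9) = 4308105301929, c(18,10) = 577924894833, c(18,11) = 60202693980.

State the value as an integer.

r19: T_19,8=18×24871845297936+110228466184200=557921681547048; T_19,9=18×4308105301929+24871845297936=102417740732658; T_19,10=18×577924894833+4308105301929=14710753408923; T_19,11=18×60202693980+577924894833=1661573386473
r20: T_20,9=19×102417740732658+557921681547048=2503858755467550; T_20,10=19×14710753408923+102417740732658=381922055502195; T_20,11=19×1661573386473+14710753408923=46280647751910
r21: T_21,10=20×381922055502195+2503858755467550=10142299865511450; T_21,11=20×46280647751910+381922055502195=1307535010540395
r22: T_22,11=21×1307535010540395+10142299865511450=37600535086859745
Read c(22,11) = 37600535086859745.

37600535086859745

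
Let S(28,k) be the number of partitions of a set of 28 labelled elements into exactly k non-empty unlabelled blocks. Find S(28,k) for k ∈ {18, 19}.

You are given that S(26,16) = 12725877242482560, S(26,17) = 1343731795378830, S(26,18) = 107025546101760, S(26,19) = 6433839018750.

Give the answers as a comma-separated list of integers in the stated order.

r27: T_27,17=17×1343731795378830+12725877242482560=35569317763922670; T_27,18=18×107025546101760+1343731795378830=3270191625210510; T_27,19=19×6433839018750+107025546101760=229268487458010
r28: T_28,18=18×3270191625210510+35569317763922670=94432767017711850; T_28,19=19×229268487458010+3270191625210510=7626292886912700
Read S(28,18) = 94432767017711850, S(28,19) = 7626292886912700.

94432767017711850, 7626292886912700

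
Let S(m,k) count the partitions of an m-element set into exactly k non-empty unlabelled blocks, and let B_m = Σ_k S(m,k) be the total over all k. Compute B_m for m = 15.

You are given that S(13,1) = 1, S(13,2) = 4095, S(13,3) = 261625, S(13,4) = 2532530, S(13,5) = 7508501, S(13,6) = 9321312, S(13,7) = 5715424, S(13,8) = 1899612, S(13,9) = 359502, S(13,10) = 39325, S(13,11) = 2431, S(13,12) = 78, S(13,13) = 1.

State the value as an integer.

i=14: T(14,1)=0+1·1=1 | T(14,2)=1+2·4095=8191 | T(14,3)=4095+3·261625=788970 | T(14,4)=261625+4·2532530=10391745 | T(14,5)=2532530+5·7508501=40075035 | T(14,6)=7508501+6·9321312=63436373 | T(14,7)=9321312+7·5715424=49329280 | T(14,8)=5715424+8·1899612=20912320 | T(14,9)=1899612+9·359502=5135130 | T(14,10)=359502+10·39325=752752 | T(14,11)=39325+11·2431=66066 | T(14,12)=2431+12·78=3367 | T(14,13)=78+13·1=91 | T(14,14)=1+14·0=1
i=15: T(15,1)=0+1·1=1 | T(15,2)=1+2·8191=16383 | T(15,3)=8191+3·788970=2375101 | T(15,4)=788970+4·10391745=42355950 | T(15,5)=10391745+5·40075035=210766920 | T(15,6)=40075035+6·63436373=420693273 | T(15,7)=63436373+7·49329280=408741333 | T(15,8)=49329280+8·20912320=216627840 | T(15,9)=20912320+9·5135130=67128490 | T(15,10)=5135130+10·752752=12662650 | T(15,11)=752752+11·66066=1479478 | T(15,12)=66066+12·3367=106470 | T(15,13)=3367+13·91=4550 | T(15,14)=91+14·1=105 | T(15,15)=1+15·0=1
B_15 = ΣS(15,k) = 1+16383+2375101+42355950+210766920+420693273+408741333+216627840+67128490+12662650+1479478+106470+4550+105+1 = 1382958545

1382958545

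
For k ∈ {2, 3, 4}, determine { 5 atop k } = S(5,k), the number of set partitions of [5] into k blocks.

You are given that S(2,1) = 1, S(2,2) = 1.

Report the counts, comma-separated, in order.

15, 25, 10

i=3: T(3,1)=0+1·1=1 | T(3,2)=1+2·1=3 | T(3,3)=1+3·0=1
i=4: T(4,1)=0+1·1=1 | T(4,2)=1+2·3=7 | T(4,3)=3+3·1=6 | T(4,4)=1+4·0=1
i=5: T(5,2)=1+2·7=15 | T(5,3)=7+3·6=25 | T(5,4)=6+4·1=10
Read S(5,2) = 15, S(5,3) = 25, S(5,4) = 10.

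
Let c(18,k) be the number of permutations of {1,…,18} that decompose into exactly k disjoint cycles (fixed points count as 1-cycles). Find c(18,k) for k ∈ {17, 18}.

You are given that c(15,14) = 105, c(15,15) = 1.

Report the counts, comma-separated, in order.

153, 1

i=16: T(16,15)=105+15·1=120 | T(16,16)=1+15·0=1
i=17: T(17,16)=120+16·1=136 | T(17,17)=1+16·0=1
i=18: T(18,17)=136+17·1=153 | T(18,18)=1+17·0=1
Read c(18,17) = 153, c(18,18) = 1.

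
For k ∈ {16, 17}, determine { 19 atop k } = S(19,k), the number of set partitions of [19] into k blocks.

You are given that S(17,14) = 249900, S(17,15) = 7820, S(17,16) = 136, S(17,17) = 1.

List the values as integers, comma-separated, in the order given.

@18  (18,15):7820·15+249900→367200, (18,16):136·16+7820→9996, (18,17):1·17+136→153
@19  (19,16):9996·16+367200→527136, (19,17):153·17+9996→12597
Read S(19,16) = 527136, S(19,17) = 12597.

527136, 12597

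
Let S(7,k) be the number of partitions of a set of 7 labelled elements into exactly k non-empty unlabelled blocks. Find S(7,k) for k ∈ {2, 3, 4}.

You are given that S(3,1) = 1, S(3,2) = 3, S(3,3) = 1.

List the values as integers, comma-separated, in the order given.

63, 301, 350

[4] T[4,1]:1*1+0=1 · T[4,2]:2*3+1=7 · T[4,3]:3*1+3=6 · T[4,4]:4*0+1=1
[5] T[5,1]:1*1+0=1 · T[5,2]:2*7+1=15 · T[5,3]:3*6+7=25 · T[5,4]:4*1+6=10
[6] T[6,1]:1*1+0=1 · T[6,2]:2*15+1=31 · T[6,3]:3*25+15=90 · T[6,4]:4*10+25=65
[7] T[7,2]:2*31+1=63 · T[7,3]:3*90+31=301 · T[7,4]:4*65+90=350
Read S(7,2) = 63, S(7,3) = 301, S(7,4) = 350.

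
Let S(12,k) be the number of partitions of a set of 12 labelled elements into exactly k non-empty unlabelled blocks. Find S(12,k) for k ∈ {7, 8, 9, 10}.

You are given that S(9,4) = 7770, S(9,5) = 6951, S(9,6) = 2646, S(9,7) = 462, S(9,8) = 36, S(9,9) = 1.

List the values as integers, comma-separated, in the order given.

627396, 159027, 22275, 1705

[10] T[10,5]:5*6951+7770=42525 · T[10,6]:6*2646+6951=22827 · T[10,7]:7*462+2646=5880 · T[10,8]:8*36+462=750 · T[10,9]:9*1+36=45 · T[10,10]:10*0+1=1
[11] T[11,6]:6*22827+42525=179487 · T[11,7]:7*5880+22827=63987 · T[11,8]:8*750+5880=11880 · T[11,9]:9*45+750=1155 · T[11,10]:10*1+45=55
[12] T[12,7]:7*63987+179487=627396 · T[12,8]:8*11880+63987=159027 · T[12,9]:9*1155+11880=22275 · T[12,10]:10*55+1155=1705
Read S(12,7) = 627396, S(12,8) = 159027, S(12,9) = 22275, S(12,10) = 1705.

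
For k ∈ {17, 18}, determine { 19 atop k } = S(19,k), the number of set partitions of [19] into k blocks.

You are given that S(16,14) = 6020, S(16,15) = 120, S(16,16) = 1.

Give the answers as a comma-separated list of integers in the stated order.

@17  (17,15):120·15+6020→7820, (17,16):1·16+120→136, (17,17):0·17+1→1
@18  (18,16):136·16+7820→9996, (18,17):1·17+136→153, (18,18):0·18+1→1
@19  (19,17):153·17+9996→12597, (19,18):1·18+153→171
Read S(19,17) = 12597, S(19,18) = 171.

12597, 171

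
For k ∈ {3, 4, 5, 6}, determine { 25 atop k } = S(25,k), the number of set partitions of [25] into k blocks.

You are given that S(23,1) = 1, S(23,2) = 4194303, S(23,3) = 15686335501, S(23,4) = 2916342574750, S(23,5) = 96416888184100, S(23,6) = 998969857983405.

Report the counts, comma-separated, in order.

@24  (24,2):4194303·2+1→8388607, (24,3):15686335501·3+4194303→47063200806, (24,4):2916342574750·4+15686335501→11681056634501, (24,5):96416888184100·5+2916342574750→485000783495250, (24,6):998969857983405·6+96416888184100→6090236036084530
@25  (25,3):47063200806·3+8388607→141197991025, (25,4):11681056634501·4+47063200806→46771289738810, (25,5):485000783495250·5+11681056634501→2436684974110751, (25,6):6090236036084530·6+485000783495250→37026417000002430
Read S(25,3) = 141197991025, S(25,4) = 46771289738810, S(25,5) = 2436684974110751, S(25,6) = 37026417000002430.

141197991025, 46771289738810, 2436684974110751, 37026417000002430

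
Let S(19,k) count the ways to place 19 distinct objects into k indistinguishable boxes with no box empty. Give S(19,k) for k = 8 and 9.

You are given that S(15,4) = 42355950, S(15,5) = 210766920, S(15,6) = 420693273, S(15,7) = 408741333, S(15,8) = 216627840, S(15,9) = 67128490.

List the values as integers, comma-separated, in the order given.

@16  (16,5):210766920·5+42355950→1096190550, (16,6):420693273·6+210766920→2734926558, (16,7):408741333·7+420693273→3281882604, (16,8):216627840·8+408741333→2141764053, (16,9):67128490·9+216627840→820784250
@17  (17,6):2734926558·6+1096190550→17505749898, (17,7):3281882604·7+2734926558→25708104786, (17,8):2141764053·8+3281882604→20415995028, (17,9):820784250·9+2141764053→9528822303
@18  (18,7):25708104786·7+17505749898→197462483400, (18,8):20415995028·8+25708104786→189036065010, (18,9):9528822303·9+20415995028→106175395755
@19  (19,8):189036065010·8+197462483400→1709751003480, (19,9):106175395755·9+189036065010→1144614626805
Read S(19,8) = 1709751003480, S(19,9) = 1144614626805.

1709751003480, 1144614626805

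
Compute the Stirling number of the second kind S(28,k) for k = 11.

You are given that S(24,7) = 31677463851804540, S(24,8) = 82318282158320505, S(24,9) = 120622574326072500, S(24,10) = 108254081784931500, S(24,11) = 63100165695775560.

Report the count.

@25  (25,8):82318282158320505·8+31677463851804540→690223721118368580, (25,9):120622574326072500·9+82318282158320505→1167921451092973005, (25,10):108254081784931500·10+120622574326072500→1203163392175387500, (25,11):63100165695775560·11+108254081784931500→802355904438462660
@26  (26,9):1167921451092973005·9+690223721118368580→11201516780955125625, (26,10):1203163392175387500·10+1167921451092973005→13199555372846848005, (26,11):802355904438462660·11+1203163392175387500→10029078340998476760
@27  (27,10):13199555372846848005·10+11201516780955125625→143197070509423605675, (27,11):10029078340998476760·11+13199555372846848005→123519417123830092365
@28  (28,11):123519417123830092365·11+143197070509423605675→1501910658871554621690
Read S(28,11) = 1501910658871554621690.

1501910658871554621690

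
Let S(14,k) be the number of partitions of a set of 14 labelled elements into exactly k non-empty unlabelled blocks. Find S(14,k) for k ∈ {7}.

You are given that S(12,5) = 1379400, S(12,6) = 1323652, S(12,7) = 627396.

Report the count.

r13: T_13,6=6×1323652+1379400=9321312; T_13,7=7×627396+1323652=5715424
r14: T_14,7=7×5715424+9321312=49329280
Read S(14,7) = 49329280.

49329280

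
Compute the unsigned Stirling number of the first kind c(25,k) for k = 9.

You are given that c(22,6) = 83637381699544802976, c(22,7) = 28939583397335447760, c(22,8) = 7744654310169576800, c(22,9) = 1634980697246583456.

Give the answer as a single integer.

row 23: T[23][7]=22·28939583397335447760+83637381699544802976=720308216440924653696  T[23][8]=22·7744654310169576800+28939583397335447760=199321978221066137360  T[23][9]=22·1634980697246583456+7744654310169576800=43714229649594412832
row 24: T[24][8]=23·199321978221066137360+720308216440924653696=5304713715525445812976  T[24][9]=23·43714229649594412832+199321978221066137360=1204749260161737632496
row 25: T[25][9]=24·1204749260161737632496+5304713715525445812976=34218695959407148992880
Read c(25,9) = 34218695959407148992880.

34218695959407148992880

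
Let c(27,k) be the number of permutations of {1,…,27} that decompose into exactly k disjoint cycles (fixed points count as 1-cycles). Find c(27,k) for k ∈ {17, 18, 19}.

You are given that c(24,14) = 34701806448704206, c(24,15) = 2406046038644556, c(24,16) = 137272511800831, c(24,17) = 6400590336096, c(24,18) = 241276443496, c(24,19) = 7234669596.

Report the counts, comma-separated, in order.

572253155704900800, 28460103232088385, 1182329687817135

@25  (25,15):2406046038644556·24+34701806448704206→92446911376173550, (25,16):137272511800831·24+2406046038644556→5700586321864500, (25,17):6400590336096·24+137272511800831→290886679867135, (25,18):241276443496·24+6400590336096→12191224980000, (25,19):7234669596·24+241276443496→414908513800
@26  (26,16):5700586321864500·25+92446911376173550→234961569422786050, (26,17):290886679867135·25+5700586321864500→12972753318542875, (26,18):12191224980000·25+290886679867135→595667304367135, (26,19):414908513800·25+12191224980000→22563937825000
@27  (27,17):12972753318542875·26+234961569422786050→572253155704900800, (27,18):595667304367135·26+12972753318542875→28460103232088385, (27,19):22563937825000·26+595667304367135→1182329687817135
Read c(27,17) = 572253155704900800, c(27,18) = 28460103232088385, c(27,19) = 1182329687817135.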